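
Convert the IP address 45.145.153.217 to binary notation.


45 = 00101101
145 = 10010001
153 = 10011001
217 = 11011001
Binary: 00101101.10010001.10011001.11011001


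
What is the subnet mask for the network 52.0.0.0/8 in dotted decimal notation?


/8 means 8 network bits, 24 host bits
Binary: 11111111000000000000000000000000
Mask: 255.0.0.0


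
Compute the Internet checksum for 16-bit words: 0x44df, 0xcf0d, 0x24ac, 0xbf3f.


Sum all words (with carry folding):
+ 0x44df = 0x44df
+ 0xcf0d = 0x13ed
+ 0x24ac = 0x3899
+ 0xbf3f = 0xf7d8
One's complement: ~0xf7d8
Checksum = 0x0827


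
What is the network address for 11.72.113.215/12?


IP:   00001011.01001000.01110001.11010111
Mask: 11111111.11110000.00000000.00000000
AND operation:
Net:  00001011.01000000.00000000.00000000
Network: 11.64.0.0/12


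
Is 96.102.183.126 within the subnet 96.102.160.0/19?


Subnet network: 96.102.160.0
Test IP AND mask: 96.102.160.0
Yes, 96.102.183.126 is in 96.102.160.0/19


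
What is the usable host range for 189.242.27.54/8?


Network: 189.0.0.0
Broadcast: 189.255.255.255
First usable = network + 1
Last usable = broadcast - 1
Range: 189.0.0.1 to 189.255.255.254


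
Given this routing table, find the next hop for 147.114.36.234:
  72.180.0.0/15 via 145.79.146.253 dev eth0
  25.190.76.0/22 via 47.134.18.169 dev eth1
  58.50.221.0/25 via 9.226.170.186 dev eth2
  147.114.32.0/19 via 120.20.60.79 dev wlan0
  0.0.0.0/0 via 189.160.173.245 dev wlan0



Longest prefix match for 147.114.36.234:
  /15 72.180.0.0: no
  /22 25.190.76.0: no
  /25 58.50.221.0: no
  /19 147.114.32.0: MATCH
  /0 0.0.0.0: MATCH
Selected: next-hop 120.20.60.79 via wlan0 (matched /19)


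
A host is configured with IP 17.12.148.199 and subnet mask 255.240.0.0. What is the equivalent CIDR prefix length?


Binary: 11111111.11110000.00000000.00000000
Count leading 1s
Prefix: /12


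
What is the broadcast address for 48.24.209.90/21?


Network: 48.24.208.0/21
Host bits = 11
Set all host bits to 1:
Broadcast: 48.24.215.255


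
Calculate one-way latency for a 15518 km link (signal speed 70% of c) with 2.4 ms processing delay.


Speed = 0.7 * 3e5 km/s = 210000 km/s
Propagation delay = 15518 / 210000 = 0.0739 s = 73.8952 ms
Processing delay = 2.4 ms
Total one-way latency = 76.2952 ms


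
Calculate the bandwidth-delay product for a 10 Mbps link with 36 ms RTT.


BDP = bandwidth * RTT
= 10 Mbps * 36 ms
= 10 * 1e6 * 36 / 1000 bits
= 360000 bits
= 45000 bytes
= 43.9453 KB
BDP = 360000 bits (45000 bytes)


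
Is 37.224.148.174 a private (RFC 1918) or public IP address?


RFC 1918 private ranges:
  10.0.0.0/8 (10.0.0.0 - 10.255.255.255)
  172.16.0.0/12 (172.16.0.0 - 172.31.255.255)
  192.168.0.0/16 (192.168.0.0 - 192.168.255.255)
Public (not in any RFC 1918 range)


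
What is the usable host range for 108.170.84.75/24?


Network: 108.170.84.0
Broadcast: 108.170.84.255
First usable = network + 1
Last usable = broadcast - 1
Range: 108.170.84.1 to 108.170.84.254


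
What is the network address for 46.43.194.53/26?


IP:   00101110.00101011.11000010.00110101
Mask: 11111111.11111111.11111111.11000000
AND operation:
Net:  00101110.00101011.11000010.00000000
Network: 46.43.194.0/26


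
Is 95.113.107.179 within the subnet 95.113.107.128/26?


Subnet network: 95.113.107.128
Test IP AND mask: 95.113.107.128
Yes, 95.113.107.179 is in 95.113.107.128/26


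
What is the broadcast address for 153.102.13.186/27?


Network: 153.102.13.160/27
Host bits = 5
Set all host bits to 1:
Broadcast: 153.102.13.191


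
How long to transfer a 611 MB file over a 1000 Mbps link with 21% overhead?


Effective throughput = 1000 * (1 - 21/100) = 790 Mbps
File size in Mb = 611 * 8 = 4888 Mb
Time = 4888 / 790
Time = 6.1873 seconds


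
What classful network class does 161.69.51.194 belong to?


First octet: 161
Binary: 10100001
10xxxxxx -> Class B (128-191)
Class B, default mask 255.255.0.0 (/16)


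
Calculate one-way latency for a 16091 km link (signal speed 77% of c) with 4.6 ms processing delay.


Speed = 0.77 * 3e5 km/s = 231000 km/s
Propagation delay = 16091 / 231000 = 0.0697 s = 69.658 ms
Processing delay = 4.6 ms
Total one-way latency = 74.258 ms


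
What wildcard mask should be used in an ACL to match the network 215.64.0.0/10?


Subnet mask: 255.192.0.0
Wildcard = 255.255.255.255 - subnet mask
255 - 255 = 0
255 - 192 = 63
255 - 0 = 255
255 - 0 = 255
Wildcard: 0.63.255.255


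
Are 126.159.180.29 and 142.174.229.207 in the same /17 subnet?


Mask: 255.255.128.0
126.159.180.29 AND mask = 126.159.128.0
142.174.229.207 AND mask = 142.174.128.0
No, different subnets (126.159.128.0 vs 142.174.128.0)


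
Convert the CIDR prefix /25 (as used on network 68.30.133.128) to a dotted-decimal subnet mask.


/25 means 25 network bits, 7 host bits
Binary: 11111111111111111111111110000000
Mask: 255.255.255.128


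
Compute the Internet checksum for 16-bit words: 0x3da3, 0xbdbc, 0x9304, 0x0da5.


Sum all words (with carry folding):
+ 0x3da3 = 0x3da3
+ 0xbdbc = 0xfb5f
+ 0x9304 = 0x8e64
+ 0x0da5 = 0x9c09
One's complement: ~0x9c09
Checksum = 0x63f6


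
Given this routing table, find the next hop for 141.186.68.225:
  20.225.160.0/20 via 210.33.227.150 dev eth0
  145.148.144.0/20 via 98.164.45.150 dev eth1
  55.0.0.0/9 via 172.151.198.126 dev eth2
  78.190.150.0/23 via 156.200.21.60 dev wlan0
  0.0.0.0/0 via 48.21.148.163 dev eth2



Longest prefix match for 141.186.68.225:
  /20 20.225.160.0: no
  /20 145.148.144.0: no
  /9 55.0.0.0: no
  /23 78.190.150.0: no
  /0 0.0.0.0: MATCH
Selected: next-hop 48.21.148.163 via eth2 (matched /0)


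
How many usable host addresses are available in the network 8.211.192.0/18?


Host bits = 32 - 18 = 14
Total addresses = 2^14 = 16384
Usable = total - 2 (network and broadcast)
Usable hosts: 16382


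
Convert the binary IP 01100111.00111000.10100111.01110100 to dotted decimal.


01100111 = 103
00111000 = 56
10100111 = 167
01110100 = 116
IP: 103.56.167.116


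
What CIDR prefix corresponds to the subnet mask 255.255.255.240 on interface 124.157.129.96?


Binary: 11111111.11111111.11111111.11110000
Count leading 1s
Prefix: /28


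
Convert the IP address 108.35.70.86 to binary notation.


108 = 01101100
35 = 00100011
70 = 01000110
86 = 01010110
Binary: 01101100.00100011.01000110.01010110


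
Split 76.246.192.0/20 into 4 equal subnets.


New prefix = 20 + 2 = 22
Each subnet has 1024 addresses
  76.246.192.0/22
  76.246.196.0/22
  76.246.200.0/22
  76.246.204.0/22
Subnets: 76.246.192.0/22, 76.246.196.0/22, 76.246.200.0/22, 76.246.204.0/22


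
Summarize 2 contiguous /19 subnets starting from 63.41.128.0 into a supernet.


Original prefix: /19
Number of subnets: 2 = 2^1
New prefix = 19 - 1 = 18
Supernet: 63.41.128.0/18


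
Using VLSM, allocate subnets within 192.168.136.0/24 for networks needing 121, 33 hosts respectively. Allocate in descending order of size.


121 hosts -> /25 (126 usable): 192.168.136.0/25
33 hosts -> /26 (62 usable): 192.168.136.128/26
Allocation: 192.168.136.0/25 (121 hosts, 126 usable); 192.168.136.128/26 (33 hosts, 62 usable)


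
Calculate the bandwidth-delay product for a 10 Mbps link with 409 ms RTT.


BDP = bandwidth * RTT
= 10 Mbps * 409 ms
= 10 * 1e6 * 409 / 1000 bits
= 4090000 bits
= 511250 bytes
= 499.2676 KB
BDP = 4090000 bits (511250 bytes)


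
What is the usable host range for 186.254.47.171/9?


Network: 186.128.0.0
Broadcast: 186.255.255.255
First usable = network + 1
Last usable = broadcast - 1
Range: 186.128.0.1 to 186.255.255.254


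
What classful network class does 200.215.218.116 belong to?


First octet: 200
Binary: 11001000
110xxxxx -> Class C (192-223)
Class C, default mask 255.255.255.0 (/24)


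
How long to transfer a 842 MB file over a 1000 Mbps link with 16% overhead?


Effective throughput = 1000 * (1 - 16/100) = 840 Mbps
File size in Mb = 842 * 8 = 6736 Mb
Time = 6736 / 840
Time = 8.019 seconds


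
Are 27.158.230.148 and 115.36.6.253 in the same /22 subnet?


Mask: 255.255.252.0
27.158.230.148 AND mask = 27.158.228.0
115.36.6.253 AND mask = 115.36.4.0
No, different subnets (27.158.228.0 vs 115.36.4.0)


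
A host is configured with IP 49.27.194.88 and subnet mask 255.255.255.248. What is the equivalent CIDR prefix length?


Binary: 11111111.11111111.11111111.11111000
Count leading 1s
Prefix: /29


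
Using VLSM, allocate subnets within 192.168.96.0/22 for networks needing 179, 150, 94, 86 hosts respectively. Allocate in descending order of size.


179 hosts -> /24 (254 usable): 192.168.96.0/24
150 hosts -> /24 (254 usable): 192.168.97.0/24
94 hosts -> /25 (126 usable): 192.168.98.0/25
86 hosts -> /25 (126 usable): 192.168.98.128/25
Allocation: 192.168.96.0/24 (179 hosts, 254 usable); 192.168.97.0/24 (150 hosts, 254 usable); 192.168.98.0/25 (94 hosts, 126 usable); 192.168.98.128/25 (86 hosts, 126 usable)


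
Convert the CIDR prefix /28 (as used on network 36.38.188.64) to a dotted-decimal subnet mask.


/28 means 28 network bits, 4 host bits
Binary: 11111111111111111111111111110000
Mask: 255.255.255.240


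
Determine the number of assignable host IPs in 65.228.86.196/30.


Host bits = 32 - 30 = 2
Total addresses = 2^2 = 4
Usable = total - 2 (network and broadcast)
Usable hosts: 2


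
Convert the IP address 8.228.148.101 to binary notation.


8 = 00001000
228 = 11100100
148 = 10010100
101 = 01100101
Binary: 00001000.11100100.10010100.01100101


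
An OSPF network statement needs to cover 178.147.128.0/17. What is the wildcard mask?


Subnet mask: 255.255.128.0
Wildcard = 255.255.255.255 - subnet mask
255 - 255 = 0
255 - 255 = 0
255 - 128 = 127
255 - 0 = 255
Wildcard: 0.0.127.255


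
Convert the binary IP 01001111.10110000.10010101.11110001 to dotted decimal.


01001111 = 79
10110000 = 176
10010101 = 149
11110001 = 241
IP: 79.176.149.241


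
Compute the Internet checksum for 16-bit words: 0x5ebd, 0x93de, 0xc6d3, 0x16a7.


Sum all words (with carry folding):
+ 0x5ebd = 0x5ebd
+ 0x93de = 0xf29b
+ 0xc6d3 = 0xb96f
+ 0x16a7 = 0xd016
One's complement: ~0xd016
Checksum = 0x2fe9


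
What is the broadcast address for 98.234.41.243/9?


Network: 98.128.0.0/9
Host bits = 23
Set all host bits to 1:
Broadcast: 98.255.255.255


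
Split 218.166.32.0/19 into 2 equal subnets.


New prefix = 19 + 1 = 20
Each subnet has 4096 addresses
  218.166.32.0/20
  218.166.48.0/20
Subnets: 218.166.32.0/20, 218.166.48.0/20


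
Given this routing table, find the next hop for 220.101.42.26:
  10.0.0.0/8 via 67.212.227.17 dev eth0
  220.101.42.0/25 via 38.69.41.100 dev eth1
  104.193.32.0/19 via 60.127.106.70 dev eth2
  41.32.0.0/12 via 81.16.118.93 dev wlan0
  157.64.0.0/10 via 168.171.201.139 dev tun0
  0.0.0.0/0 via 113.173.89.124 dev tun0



Longest prefix match for 220.101.42.26:
  /8 10.0.0.0: no
  /25 220.101.42.0: MATCH
  /19 104.193.32.0: no
  /12 41.32.0.0: no
  /10 157.64.0.0: no
  /0 0.0.0.0: MATCH
Selected: next-hop 38.69.41.100 via eth1 (matched /25)


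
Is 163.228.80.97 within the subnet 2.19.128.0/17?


Subnet network: 2.19.128.0
Test IP AND mask: 163.228.0.0
No, 163.228.80.97 is not in 2.19.128.0/17


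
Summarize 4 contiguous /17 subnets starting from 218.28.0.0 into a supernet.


Original prefix: /17
Number of subnets: 4 = 2^2
New prefix = 17 - 2 = 15
Supernet: 218.28.0.0/15


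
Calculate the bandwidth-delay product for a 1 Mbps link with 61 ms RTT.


BDP = bandwidth * RTT
= 1 Mbps * 61 ms
= 1 * 1e6 * 61 / 1000 bits
= 61000 bits
= 7625 bytes
= 7.4463 KB
BDP = 61000 bits (7625 bytes)


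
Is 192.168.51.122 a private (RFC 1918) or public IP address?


RFC 1918 private ranges:
  10.0.0.0/8 (10.0.0.0 - 10.255.255.255)
  172.16.0.0/12 (172.16.0.0 - 172.31.255.255)
  192.168.0.0/16 (192.168.0.0 - 192.168.255.255)
Private (in 192.168.0.0/16)


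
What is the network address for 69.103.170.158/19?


IP:   01000101.01100111.10101010.10011110
Mask: 11111111.11111111.11100000.00000000
AND operation:
Net:  01000101.01100111.10100000.00000000
Network: 69.103.160.0/19


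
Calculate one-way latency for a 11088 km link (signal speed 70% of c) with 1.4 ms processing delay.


Speed = 0.7 * 3e5 km/s = 210000 km/s
Propagation delay = 11088 / 210000 = 0.0528 s = 52.8 ms
Processing delay = 1.4 ms
Total one-way latency = 54.2 ms


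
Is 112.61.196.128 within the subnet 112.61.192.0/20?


Subnet network: 112.61.192.0
Test IP AND mask: 112.61.192.0
Yes, 112.61.196.128 is in 112.61.192.0/20


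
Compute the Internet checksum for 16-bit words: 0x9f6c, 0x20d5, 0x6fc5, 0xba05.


Sum all words (with carry folding):
+ 0x9f6c = 0x9f6c
+ 0x20d5 = 0xc041
+ 0x6fc5 = 0x3007
+ 0xba05 = 0xea0c
One's complement: ~0xea0c
Checksum = 0x15f3


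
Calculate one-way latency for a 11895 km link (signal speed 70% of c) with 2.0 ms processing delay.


Speed = 0.7 * 3e5 km/s = 210000 km/s
Propagation delay = 11895 / 210000 = 0.0566 s = 56.6429 ms
Processing delay = 2.0 ms
Total one-way latency = 58.6429 ms


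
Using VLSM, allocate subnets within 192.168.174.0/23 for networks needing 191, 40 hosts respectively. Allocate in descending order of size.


191 hosts -> /24 (254 usable): 192.168.174.0/24
40 hosts -> /26 (62 usable): 192.168.175.0/26
Allocation: 192.168.174.0/24 (191 hosts, 254 usable); 192.168.175.0/26 (40 hosts, 62 usable)


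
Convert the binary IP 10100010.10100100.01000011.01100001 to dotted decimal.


10100010 = 162
10100100 = 164
01000011 = 67
01100001 = 97
IP: 162.164.67.97


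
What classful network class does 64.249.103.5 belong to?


First octet: 64
Binary: 01000000
0xxxxxxx -> Class A (1-126)
Class A, default mask 255.0.0.0 (/8)


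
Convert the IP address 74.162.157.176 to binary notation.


74 = 01001010
162 = 10100010
157 = 10011101
176 = 10110000
Binary: 01001010.10100010.10011101.10110000


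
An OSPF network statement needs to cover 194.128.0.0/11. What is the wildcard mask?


Subnet mask: 255.224.0.0
Wildcard = 255.255.255.255 - subnet mask
255 - 255 = 0
255 - 224 = 31
255 - 0 = 255
255 - 0 = 255
Wildcard: 0.31.255.255


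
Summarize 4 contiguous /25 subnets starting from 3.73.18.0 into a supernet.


Original prefix: /25
Number of subnets: 4 = 2^2
New prefix = 25 - 2 = 23
Supernet: 3.73.18.0/23


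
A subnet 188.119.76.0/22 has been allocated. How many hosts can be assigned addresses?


Host bits = 32 - 22 = 10
Total addresses = 2^10 = 1024
Usable = total - 2 (network and broadcast)
Usable hosts: 1022


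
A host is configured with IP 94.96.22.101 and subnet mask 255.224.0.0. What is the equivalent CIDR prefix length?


Binary: 11111111.11100000.00000000.00000000
Count leading 1s
Prefix: /11


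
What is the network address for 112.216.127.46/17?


IP:   01110000.11011000.01111111.00101110
Mask: 11111111.11111111.10000000.00000000
AND operation:
Net:  01110000.11011000.00000000.00000000
Network: 112.216.0.0/17


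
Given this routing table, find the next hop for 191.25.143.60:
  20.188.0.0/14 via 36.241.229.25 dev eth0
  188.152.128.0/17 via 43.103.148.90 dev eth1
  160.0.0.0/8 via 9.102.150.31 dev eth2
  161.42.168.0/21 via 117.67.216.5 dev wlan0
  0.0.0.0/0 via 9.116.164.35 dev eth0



Longest prefix match for 191.25.143.60:
  /14 20.188.0.0: no
  /17 188.152.128.0: no
  /8 160.0.0.0: no
  /21 161.42.168.0: no
  /0 0.0.0.0: MATCH
Selected: next-hop 9.116.164.35 via eth0 (matched /0)


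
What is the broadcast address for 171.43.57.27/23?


Network: 171.43.56.0/23
Host bits = 9
Set all host bits to 1:
Broadcast: 171.43.57.255


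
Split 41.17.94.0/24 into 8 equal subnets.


New prefix = 24 + 3 = 27
Each subnet has 32 addresses
  41.17.94.0/27
  41.17.94.32/27
  41.17.94.64/27
  41.17.94.96/27
  41.17.94.128/27
  41.17.94.160/27
  41.17.94.192/27
  41.17.94.224/27
Subnets: 41.17.94.0/27, 41.17.94.32/27, 41.17.94.64/27, 41.17.94.96/27, 41.17.94.128/27, 41.17.94.160/27, 41.17.94.192/27, 41.17.94.224/27


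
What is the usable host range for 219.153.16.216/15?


Network: 219.152.0.0
Broadcast: 219.153.255.255
First usable = network + 1
Last usable = broadcast - 1
Range: 219.152.0.1 to 219.153.255.254


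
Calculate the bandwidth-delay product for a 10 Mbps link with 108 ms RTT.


BDP = bandwidth * RTT
= 10 Mbps * 108 ms
= 10 * 1e6 * 108 / 1000 bits
= 1080000 bits
= 135000 bytes
= 131.8359 KB
BDP = 1080000 bits (135000 bytes)


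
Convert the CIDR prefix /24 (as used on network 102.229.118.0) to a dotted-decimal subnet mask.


/24 means 24 network bits, 8 host bits
Binary: 11111111111111111111111100000000
Mask: 255.255.255.0


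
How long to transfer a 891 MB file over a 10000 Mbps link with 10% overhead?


Effective throughput = 10000 * (1 - 10/100) = 9000 Mbps
File size in Mb = 891 * 8 = 7128 Mb
Time = 7128 / 9000
Time = 0.792 seconds


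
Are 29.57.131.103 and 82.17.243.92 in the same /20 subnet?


Mask: 255.255.240.0
29.57.131.103 AND mask = 29.57.128.0
82.17.243.92 AND mask = 82.17.240.0
No, different subnets (29.57.128.0 vs 82.17.240.0)


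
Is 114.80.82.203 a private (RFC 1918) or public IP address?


RFC 1918 private ranges:
  10.0.0.0/8 (10.0.0.0 - 10.255.255.255)
  172.16.0.0/12 (172.16.0.0 - 172.31.255.255)
  192.168.0.0/16 (192.168.0.0 - 192.168.255.255)
Public (not in any RFC 1918 range)


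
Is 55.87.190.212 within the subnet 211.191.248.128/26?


Subnet network: 211.191.248.128
Test IP AND mask: 55.87.190.192
No, 55.87.190.212 is not in 211.191.248.128/26


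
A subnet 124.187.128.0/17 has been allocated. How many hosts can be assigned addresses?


Host bits = 32 - 17 = 15
Total addresses = 2^15 = 32768
Usable = total - 2 (network and broadcast)
Usable hosts: 32766


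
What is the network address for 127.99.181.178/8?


IP:   01111111.01100011.10110101.10110010
Mask: 11111111.00000000.00000000.00000000
AND operation:
Net:  01111111.00000000.00000000.00000000
Network: 127.0.0.0/8


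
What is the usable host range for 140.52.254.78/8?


Network: 140.0.0.0
Broadcast: 140.255.255.255
First usable = network + 1
Last usable = broadcast - 1
Range: 140.0.0.1 to 140.255.255.254


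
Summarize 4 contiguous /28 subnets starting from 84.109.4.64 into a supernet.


Original prefix: /28
Number of subnets: 4 = 2^2
New prefix = 28 - 2 = 26
Supernet: 84.109.4.64/26


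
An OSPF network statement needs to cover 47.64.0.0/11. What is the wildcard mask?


Subnet mask: 255.224.0.0
Wildcard = 255.255.255.255 - subnet mask
255 - 255 = 0
255 - 224 = 31
255 - 0 = 255
255 - 0 = 255
Wildcard: 0.31.255.255


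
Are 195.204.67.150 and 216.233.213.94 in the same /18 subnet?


Mask: 255.255.192.0
195.204.67.150 AND mask = 195.204.64.0
216.233.213.94 AND mask = 216.233.192.0
No, different subnets (195.204.64.0 vs 216.233.192.0)


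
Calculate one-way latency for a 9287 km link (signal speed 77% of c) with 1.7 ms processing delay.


Speed = 0.77 * 3e5 km/s = 231000 km/s
Propagation delay = 9287 / 231000 = 0.0402 s = 40.2035 ms
Processing delay = 1.7 ms
Total one-way latency = 41.9035 ms


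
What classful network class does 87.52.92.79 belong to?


First octet: 87
Binary: 01010111
0xxxxxxx -> Class A (1-126)
Class A, default mask 255.0.0.0 (/8)


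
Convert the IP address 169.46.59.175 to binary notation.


169 = 10101001
46 = 00101110
59 = 00111011
175 = 10101111
Binary: 10101001.00101110.00111011.10101111


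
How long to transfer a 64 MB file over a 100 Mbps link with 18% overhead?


Effective throughput = 100 * (1 - 18/100) = 82 Mbps
File size in Mb = 64 * 8 = 512 Mb
Time = 512 / 82
Time = 6.2439 seconds


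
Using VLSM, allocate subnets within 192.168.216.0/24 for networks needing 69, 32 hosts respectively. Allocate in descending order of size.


69 hosts -> /25 (126 usable): 192.168.216.0/25
32 hosts -> /26 (62 usable): 192.168.216.128/26
Allocation: 192.168.216.0/25 (69 hosts, 126 usable); 192.168.216.128/26 (32 hosts, 62 usable)


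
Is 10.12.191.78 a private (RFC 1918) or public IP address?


RFC 1918 private ranges:
  10.0.0.0/8 (10.0.0.0 - 10.255.255.255)
  172.16.0.0/12 (172.16.0.0 - 172.31.255.255)
  192.168.0.0/16 (192.168.0.0 - 192.168.255.255)
Private (in 10.0.0.0/8)


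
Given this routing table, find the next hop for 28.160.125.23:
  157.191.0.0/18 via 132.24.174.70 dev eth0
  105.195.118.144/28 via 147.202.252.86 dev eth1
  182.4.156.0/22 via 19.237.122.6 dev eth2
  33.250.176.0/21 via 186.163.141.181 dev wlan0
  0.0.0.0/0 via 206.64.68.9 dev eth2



Longest prefix match for 28.160.125.23:
  /18 157.191.0.0: no
  /28 105.195.118.144: no
  /22 182.4.156.0: no
  /21 33.250.176.0: no
  /0 0.0.0.0: MATCH
Selected: next-hop 206.64.68.9 via eth2 (matched /0)


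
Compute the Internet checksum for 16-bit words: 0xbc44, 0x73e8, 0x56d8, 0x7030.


Sum all words (with carry folding):
+ 0xbc44 = 0xbc44
+ 0x73e8 = 0x302d
+ 0x56d8 = 0x8705
+ 0x7030 = 0xf735
One's complement: ~0xf735
Checksum = 0x08ca


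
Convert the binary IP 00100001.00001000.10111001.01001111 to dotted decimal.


00100001 = 33
00001000 = 8
10111001 = 185
01001111 = 79
IP: 33.8.185.79


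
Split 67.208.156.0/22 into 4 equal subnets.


New prefix = 22 + 2 = 24
Each subnet has 256 addresses
  67.208.156.0/24
  67.208.157.0/24
  67.208.158.0/24
  67.208.159.0/24
Subnets: 67.208.156.0/24, 67.208.157.0/24, 67.208.158.0/24, 67.208.159.0/24


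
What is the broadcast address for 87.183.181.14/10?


Network: 87.128.0.0/10
Host bits = 22
Set all host bits to 1:
Broadcast: 87.191.255.255


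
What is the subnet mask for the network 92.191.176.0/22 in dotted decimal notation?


/22 means 22 network bits, 10 host bits
Binary: 11111111111111111111110000000000
Mask: 255.255.252.0


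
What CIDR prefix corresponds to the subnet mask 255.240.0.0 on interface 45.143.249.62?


Binary: 11111111.11110000.00000000.00000000
Count leading 1s
Prefix: /12


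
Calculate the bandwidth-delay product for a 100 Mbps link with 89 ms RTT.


BDP = bandwidth * RTT
= 100 Mbps * 89 ms
= 100 * 1e6 * 89 / 1000 bits
= 8900000 bits
= 1112500 bytes
= 1086.4258 KB
BDP = 8900000 bits (1112500 bytes)


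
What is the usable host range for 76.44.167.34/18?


Network: 76.44.128.0
Broadcast: 76.44.191.255
First usable = network + 1
Last usable = broadcast - 1
Range: 76.44.128.1 to 76.44.191.254


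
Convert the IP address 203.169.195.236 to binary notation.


203 = 11001011
169 = 10101001
195 = 11000011
236 = 11101100
Binary: 11001011.10101001.11000011.11101100


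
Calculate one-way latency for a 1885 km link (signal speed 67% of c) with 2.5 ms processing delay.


Speed = 0.67 * 3e5 km/s = 201000 km/s
Propagation delay = 1885 / 201000 = 0.0094 s = 9.3781 ms
Processing delay = 2.5 ms
Total one-way latency = 11.8781 ms


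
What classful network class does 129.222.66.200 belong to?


First octet: 129
Binary: 10000001
10xxxxxx -> Class B (128-191)
Class B, default mask 255.255.0.0 (/16)


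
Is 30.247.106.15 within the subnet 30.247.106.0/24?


Subnet network: 30.247.106.0
Test IP AND mask: 30.247.106.0
Yes, 30.247.106.15 is in 30.247.106.0/24


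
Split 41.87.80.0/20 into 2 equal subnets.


New prefix = 20 + 1 = 21
Each subnet has 2048 addresses
  41.87.80.0/21
  41.87.88.0/21
Subnets: 41.87.80.0/21, 41.87.88.0/21


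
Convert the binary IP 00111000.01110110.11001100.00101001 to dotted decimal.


00111000 = 56
01110110 = 118
11001100 = 204
00101001 = 41
IP: 56.118.204.41


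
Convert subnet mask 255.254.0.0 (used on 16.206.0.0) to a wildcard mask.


Subnet mask: 255.254.0.0
Wildcard = 255.255.255.255 - subnet mask
255 - 255 = 0
255 - 254 = 1
255 - 0 = 255
255 - 0 = 255
Wildcard: 0.1.255.255


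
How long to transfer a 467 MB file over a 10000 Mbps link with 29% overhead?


Effective throughput = 10000 * (1 - 29/100) = 7100 Mbps
File size in Mb = 467 * 8 = 3736 Mb
Time = 3736 / 7100
Time = 0.5262 seconds


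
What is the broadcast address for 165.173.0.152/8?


Network: 165.0.0.0/8
Host bits = 24
Set all host bits to 1:
Broadcast: 165.255.255.255


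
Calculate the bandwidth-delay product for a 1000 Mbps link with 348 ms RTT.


BDP = bandwidth * RTT
= 1000 Mbps * 348 ms
= 1000 * 1e6 * 348 / 1000 bits
= 348000000 bits
= 43500000 bytes
= 42480.4688 KB
BDP = 348000000 bits (43500000 bytes)


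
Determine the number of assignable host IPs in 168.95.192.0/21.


Host bits = 32 - 21 = 11
Total addresses = 2^11 = 2048
Usable = total - 2 (network and broadcast)
Usable hosts: 2046


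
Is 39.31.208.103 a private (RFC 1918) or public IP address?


RFC 1918 private ranges:
  10.0.0.0/8 (10.0.0.0 - 10.255.255.255)
  172.16.0.0/12 (172.16.0.0 - 172.31.255.255)
  192.168.0.0/16 (192.168.0.0 - 192.168.255.255)
Public (not in any RFC 1918 range)


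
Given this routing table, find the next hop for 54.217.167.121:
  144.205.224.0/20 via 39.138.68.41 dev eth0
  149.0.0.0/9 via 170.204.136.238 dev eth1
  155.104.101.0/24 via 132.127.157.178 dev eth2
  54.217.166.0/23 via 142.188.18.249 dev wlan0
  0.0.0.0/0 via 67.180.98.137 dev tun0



Longest prefix match for 54.217.167.121:
  /20 144.205.224.0: no
  /9 149.0.0.0: no
  /24 155.104.101.0: no
  /23 54.217.166.0: MATCH
  /0 0.0.0.0: MATCH
Selected: next-hop 142.188.18.249 via wlan0 (matched /23)


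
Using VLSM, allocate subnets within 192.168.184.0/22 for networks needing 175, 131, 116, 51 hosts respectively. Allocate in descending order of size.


175 hosts -> /24 (254 usable): 192.168.184.0/24
131 hosts -> /24 (254 usable): 192.168.185.0/24
116 hosts -> /25 (126 usable): 192.168.186.0/25
51 hosts -> /26 (62 usable): 192.168.186.128/26
Allocation: 192.168.184.0/24 (175 hosts, 254 usable); 192.168.185.0/24 (131 hosts, 254 usable); 192.168.186.0/25 (116 hosts, 126 usable); 192.168.186.128/26 (51 hosts, 62 usable)


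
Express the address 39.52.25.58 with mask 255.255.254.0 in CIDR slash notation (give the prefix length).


Binary: 11111111.11111111.11111110.00000000
Count leading 1s
Prefix: /23


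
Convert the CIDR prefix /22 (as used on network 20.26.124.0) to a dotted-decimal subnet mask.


/22 means 22 network bits, 10 host bits
Binary: 11111111111111111111110000000000
Mask: 255.255.252.0


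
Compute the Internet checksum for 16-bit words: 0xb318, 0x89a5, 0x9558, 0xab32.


Sum all words (with carry folding):
+ 0xb318 = 0xb318
+ 0x89a5 = 0x3cbe
+ 0x9558 = 0xd216
+ 0xab32 = 0x7d49
One's complement: ~0x7d49
Checksum = 0x82b6


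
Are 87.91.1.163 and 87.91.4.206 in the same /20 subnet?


Mask: 255.255.240.0
87.91.1.163 AND mask = 87.91.0.0
87.91.4.206 AND mask = 87.91.0.0
Yes, same subnet (87.91.0.0)


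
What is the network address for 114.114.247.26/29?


IP:   01110010.01110010.11110111.00011010
Mask: 11111111.11111111.11111111.11111000
AND operation:
Net:  01110010.01110010.11110111.00011000
Network: 114.114.247.24/29


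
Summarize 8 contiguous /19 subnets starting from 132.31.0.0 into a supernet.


Original prefix: /19
Number of subnets: 8 = 2^3
New prefix = 19 - 3 = 16
Supernet: 132.31.0.0/16


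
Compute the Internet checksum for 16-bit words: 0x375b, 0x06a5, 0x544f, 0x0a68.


Sum all words (with carry folding):
+ 0x375b = 0x375b
+ 0x06a5 = 0x3e00
+ 0x544f = 0x924f
+ 0x0a68 = 0x9cb7
One's complement: ~0x9cb7
Checksum = 0x6348


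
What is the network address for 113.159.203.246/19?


IP:   01110001.10011111.11001011.11110110
Mask: 11111111.11111111.11100000.00000000
AND operation:
Net:  01110001.10011111.11000000.00000000
Network: 113.159.192.0/19


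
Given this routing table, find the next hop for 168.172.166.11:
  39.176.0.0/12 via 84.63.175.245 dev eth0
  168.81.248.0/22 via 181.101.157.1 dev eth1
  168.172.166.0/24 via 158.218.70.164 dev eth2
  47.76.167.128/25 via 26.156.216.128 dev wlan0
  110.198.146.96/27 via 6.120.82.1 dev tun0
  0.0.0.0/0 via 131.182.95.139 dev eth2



Longest prefix match for 168.172.166.11:
  /12 39.176.0.0: no
  /22 168.81.248.0: no
  /24 168.172.166.0: MATCH
  /25 47.76.167.128: no
  /27 110.198.146.96: no
  /0 0.0.0.0: MATCH
Selected: next-hop 158.218.70.164 via eth2 (matched /24)


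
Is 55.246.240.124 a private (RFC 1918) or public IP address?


RFC 1918 private ranges:
  10.0.0.0/8 (10.0.0.0 - 10.255.255.255)
  172.16.0.0/12 (172.16.0.0 - 172.31.255.255)
  192.168.0.0/16 (192.168.0.0 - 192.168.255.255)
Public (not in any RFC 1918 range)


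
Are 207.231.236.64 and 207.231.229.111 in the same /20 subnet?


Mask: 255.255.240.0
207.231.236.64 AND mask = 207.231.224.0
207.231.229.111 AND mask = 207.231.224.0
Yes, same subnet (207.231.224.0)


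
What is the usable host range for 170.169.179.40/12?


Network: 170.160.0.0
Broadcast: 170.175.255.255
First usable = network + 1
Last usable = broadcast - 1
Range: 170.160.0.1 to 170.175.255.254


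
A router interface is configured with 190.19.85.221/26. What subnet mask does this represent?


/26 means 26 network bits, 6 host bits
Binary: 11111111111111111111111111000000
Mask: 255.255.255.192


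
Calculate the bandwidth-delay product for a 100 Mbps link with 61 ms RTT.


BDP = bandwidth * RTT
= 100 Mbps * 61 ms
= 100 * 1e6 * 61 / 1000 bits
= 6100000 bits
= 762500 bytes
= 744.6289 KB
BDP = 6100000 bits (762500 bytes)


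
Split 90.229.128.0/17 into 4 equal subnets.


New prefix = 17 + 2 = 19
Each subnet has 8192 addresses
  90.229.128.0/19
  90.229.160.0/19
  90.229.192.0/19
  90.229.224.0/19
Subnets: 90.229.128.0/19, 90.229.160.0/19, 90.229.192.0/19, 90.229.224.0/19


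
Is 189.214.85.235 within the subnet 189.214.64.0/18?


Subnet network: 189.214.64.0
Test IP AND mask: 189.214.64.0
Yes, 189.214.85.235 is in 189.214.64.0/18


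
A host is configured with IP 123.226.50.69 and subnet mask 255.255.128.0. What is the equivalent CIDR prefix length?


Binary: 11111111.11111111.10000000.00000000
Count leading 1s
Prefix: /17


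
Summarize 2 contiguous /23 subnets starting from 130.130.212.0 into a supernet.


Original prefix: /23
Number of subnets: 2 = 2^1
New prefix = 23 - 1 = 22
Supernet: 130.130.212.0/22


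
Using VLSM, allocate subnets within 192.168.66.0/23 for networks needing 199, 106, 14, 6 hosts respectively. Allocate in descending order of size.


199 hosts -> /24 (254 usable): 192.168.66.0/24
106 hosts -> /25 (126 usable): 192.168.67.0/25
14 hosts -> /28 (14 usable): 192.168.67.128/28
6 hosts -> /29 (6 usable): 192.168.67.144/29
Allocation: 192.168.66.0/24 (199 hosts, 254 usable); 192.168.67.0/25 (106 hosts, 126 usable); 192.168.67.128/28 (14 hosts, 14 usable); 192.168.67.144/29 (6 hosts, 6 usable)


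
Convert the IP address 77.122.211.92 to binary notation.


77 = 01001101
122 = 01111010
211 = 11010011
92 = 01011100
Binary: 01001101.01111010.11010011.01011100


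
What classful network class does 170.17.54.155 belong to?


First octet: 170
Binary: 10101010
10xxxxxx -> Class B (128-191)
Class B, default mask 255.255.0.0 (/16)


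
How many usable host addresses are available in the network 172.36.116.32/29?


Host bits = 32 - 29 = 3
Total addresses = 2^3 = 8
Usable = total - 2 (network and broadcast)
Usable hosts: 6


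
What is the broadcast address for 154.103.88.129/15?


Network: 154.102.0.0/15
Host bits = 17
Set all host bits to 1:
Broadcast: 154.103.255.255


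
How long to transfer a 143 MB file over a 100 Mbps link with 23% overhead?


Effective throughput = 100 * (1 - 23/100) = 77 Mbps
File size in Mb = 143 * 8 = 1144 Mb
Time = 1144 / 77
Time = 14.8571 seconds


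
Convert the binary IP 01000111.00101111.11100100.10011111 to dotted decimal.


01000111 = 71
00101111 = 47
11100100 = 228
10011111 = 159
IP: 71.47.228.159


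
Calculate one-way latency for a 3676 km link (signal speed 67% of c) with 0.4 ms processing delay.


Speed = 0.67 * 3e5 km/s = 201000 km/s
Propagation delay = 3676 / 201000 = 0.0183 s = 18.2886 ms
Processing delay = 0.4 ms
Total one-way latency = 18.6886 ms


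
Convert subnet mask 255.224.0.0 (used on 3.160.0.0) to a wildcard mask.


Subnet mask: 255.224.0.0
Wildcard = 255.255.255.255 - subnet mask
255 - 255 = 0
255 - 224 = 31
255 - 0 = 255
255 - 0 = 255
Wildcard: 0.31.255.255


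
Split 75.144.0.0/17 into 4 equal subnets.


New prefix = 17 + 2 = 19
Each subnet has 8192 addresses
  75.144.0.0/19
  75.144.32.0/19
  75.144.64.0/19
  75.144.96.0/19
Subnets: 75.144.0.0/19, 75.144.32.0/19, 75.144.64.0/19, 75.144.96.0/19


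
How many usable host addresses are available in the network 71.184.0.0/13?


Host bits = 32 - 13 = 19
Total addresses = 2^19 = 524288
Usable = total - 2 (network and broadcast)
Usable hosts: 524286


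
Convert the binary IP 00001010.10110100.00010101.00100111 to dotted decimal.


00001010 = 10
10110100 = 180
00010101 = 21
00100111 = 39
IP: 10.180.21.39


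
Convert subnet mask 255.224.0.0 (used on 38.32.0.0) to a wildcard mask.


Subnet mask: 255.224.0.0
Wildcard = 255.255.255.255 - subnet mask
255 - 255 = 0
255 - 224 = 31
255 - 0 = 255
255 - 0 = 255
Wildcard: 0.31.255.255


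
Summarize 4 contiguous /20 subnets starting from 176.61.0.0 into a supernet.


Original prefix: /20
Number of subnets: 4 = 2^2
New prefix = 20 - 2 = 18
Supernet: 176.61.0.0/18


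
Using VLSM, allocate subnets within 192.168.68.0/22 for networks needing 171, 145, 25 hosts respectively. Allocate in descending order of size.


171 hosts -> /24 (254 usable): 192.168.68.0/24
145 hosts -> /24 (254 usable): 192.168.69.0/24
25 hosts -> /27 (30 usable): 192.168.70.0/27
Allocation: 192.168.68.0/24 (171 hosts, 254 usable); 192.168.69.0/24 (145 hosts, 254 usable); 192.168.70.0/27 (25 hosts, 30 usable)


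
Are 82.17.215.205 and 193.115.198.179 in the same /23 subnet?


Mask: 255.255.254.0
82.17.215.205 AND mask = 82.17.214.0
193.115.198.179 AND mask = 193.115.198.0
No, different subnets (82.17.214.0 vs 193.115.198.0)


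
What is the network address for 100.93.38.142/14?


IP:   01100100.01011101.00100110.10001110
Mask: 11111111.11111100.00000000.00000000
AND operation:
Net:  01100100.01011100.00000000.00000000
Network: 100.92.0.0/14


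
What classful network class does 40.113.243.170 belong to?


First octet: 40
Binary: 00101000
0xxxxxxx -> Class A (1-126)
Class A, default mask 255.0.0.0 (/8)


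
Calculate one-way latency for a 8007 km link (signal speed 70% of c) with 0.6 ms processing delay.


Speed = 0.7 * 3e5 km/s = 210000 km/s
Propagation delay = 8007 / 210000 = 0.0381 s = 38.1286 ms
Processing delay = 0.6 ms
Total one-way latency = 38.7286 ms


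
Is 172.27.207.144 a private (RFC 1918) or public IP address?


RFC 1918 private ranges:
  10.0.0.0/8 (10.0.0.0 - 10.255.255.255)
  172.16.0.0/12 (172.16.0.0 - 172.31.255.255)
  192.168.0.0/16 (192.168.0.0 - 192.168.255.255)
Private (in 172.16.0.0/12)


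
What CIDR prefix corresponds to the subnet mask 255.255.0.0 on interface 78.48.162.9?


Binary: 11111111.11111111.00000000.00000000
Count leading 1s
Prefix: /16


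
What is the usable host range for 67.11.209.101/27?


Network: 67.11.209.96
Broadcast: 67.11.209.127
First usable = network + 1
Last usable = broadcast - 1
Range: 67.11.209.97 to 67.11.209.126


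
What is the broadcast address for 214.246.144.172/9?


Network: 214.128.0.0/9
Host bits = 23
Set all host bits to 1:
Broadcast: 214.255.255.255


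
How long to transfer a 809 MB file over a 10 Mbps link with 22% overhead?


Effective throughput = 10 * (1 - 22/100) = 7.8 Mbps
File size in Mb = 809 * 8 = 6472 Mb
Time = 6472 / 7.8
Time = 829.7436 seconds


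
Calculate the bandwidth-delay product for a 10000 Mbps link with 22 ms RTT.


BDP = bandwidth * RTT
= 10000 Mbps * 22 ms
= 10000 * 1e6 * 22 / 1000 bits
= 220000000 bits
= 27500000 bytes
= 26855.4688 KB
BDP = 220000000 bits (27500000 bytes)


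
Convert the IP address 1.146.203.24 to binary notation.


1 = 00000001
146 = 10010010
203 = 11001011
24 = 00011000
Binary: 00000001.10010010.11001011.00011000


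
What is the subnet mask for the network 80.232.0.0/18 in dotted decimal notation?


/18 means 18 network bits, 14 host bits
Binary: 11111111111111111100000000000000
Mask: 255.255.192.0


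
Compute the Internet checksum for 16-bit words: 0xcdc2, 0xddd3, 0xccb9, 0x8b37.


Sum all words (with carry folding):
+ 0xcdc2 = 0xcdc2
+ 0xddd3 = 0xab96
+ 0xccb9 = 0x7850
+ 0x8b37 = 0x0388
One's complement: ~0x0388
Checksum = 0xfc77


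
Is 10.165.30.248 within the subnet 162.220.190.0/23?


Subnet network: 162.220.190.0
Test IP AND mask: 10.165.30.0
No, 10.165.30.248 is not in 162.220.190.0/23


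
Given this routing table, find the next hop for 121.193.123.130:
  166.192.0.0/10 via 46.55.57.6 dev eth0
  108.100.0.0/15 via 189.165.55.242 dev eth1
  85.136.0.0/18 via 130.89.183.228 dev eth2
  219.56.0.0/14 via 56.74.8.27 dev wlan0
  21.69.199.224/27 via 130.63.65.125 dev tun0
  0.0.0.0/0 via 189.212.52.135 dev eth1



Longest prefix match for 121.193.123.130:
  /10 166.192.0.0: no
  /15 108.100.0.0: no
  /18 85.136.0.0: no
  /14 219.56.0.0: no
  /27 21.69.199.224: no
  /0 0.0.0.0: MATCH
Selected: next-hop 189.212.52.135 via eth1 (matched /0)


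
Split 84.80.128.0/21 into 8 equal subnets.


New prefix = 21 + 3 = 24
Each subnet has 256 addresses
  84.80.128.0/24
  84.80.129.0/24
  84.80.130.0/24
  84.80.131.0/24
  84.80.132.0/24
  84.80.133.0/24
  84.80.134.0/24
  84.80.135.0/24
Subnets: 84.80.128.0/24, 84.80.129.0/24, 84.80.130.0/24, 84.80.131.0/24, 84.80.132.0/24, 84.80.133.0/24, 84.80.134.0/24, 84.80.135.0/24


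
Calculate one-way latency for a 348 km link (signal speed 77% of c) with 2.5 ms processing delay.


Speed = 0.77 * 3e5 km/s = 231000 km/s
Propagation delay = 348 / 231000 = 0.0015 s = 1.5065 ms
Processing delay = 2.5 ms
Total one-way latency = 4.0065 ms


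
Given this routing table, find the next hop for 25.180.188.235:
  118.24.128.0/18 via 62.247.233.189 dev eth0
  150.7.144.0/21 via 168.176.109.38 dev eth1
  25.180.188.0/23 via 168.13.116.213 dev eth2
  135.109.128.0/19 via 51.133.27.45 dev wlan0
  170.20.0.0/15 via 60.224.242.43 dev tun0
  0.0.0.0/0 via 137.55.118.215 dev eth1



Longest prefix match for 25.180.188.235:
  /18 118.24.128.0: no
  /21 150.7.144.0: no
  /23 25.180.188.0: MATCH
  /19 135.109.128.0: no
  /15 170.20.0.0: no
  /0 0.0.0.0: MATCH
Selected: next-hop 168.13.116.213 via eth2 (matched /23)


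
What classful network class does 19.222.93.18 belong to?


First octet: 19
Binary: 00010011
0xxxxxxx -> Class A (1-126)
Class A, default mask 255.0.0.0 (/8)


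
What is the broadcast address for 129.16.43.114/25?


Network: 129.16.43.0/25
Host bits = 7
Set all host bits to 1:
Broadcast: 129.16.43.127


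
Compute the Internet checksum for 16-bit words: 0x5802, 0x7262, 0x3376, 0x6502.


Sum all words (with carry folding):
+ 0x5802 = 0x5802
+ 0x7262 = 0xca64
+ 0x3376 = 0xfdda
+ 0x6502 = 0x62dd
One's complement: ~0x62dd
Checksum = 0x9d22


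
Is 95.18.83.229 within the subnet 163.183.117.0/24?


Subnet network: 163.183.117.0
Test IP AND mask: 95.18.83.0
No, 95.18.83.229 is not in 163.183.117.0/24


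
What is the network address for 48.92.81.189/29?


IP:   00110000.01011100.01010001.10111101
Mask: 11111111.11111111.11111111.11111000
AND operation:
Net:  00110000.01011100.01010001.10111000
Network: 48.92.81.184/29


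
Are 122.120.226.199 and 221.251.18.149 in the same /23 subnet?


Mask: 255.255.254.0
122.120.226.199 AND mask = 122.120.226.0
221.251.18.149 AND mask = 221.251.18.0
No, different subnets (122.120.226.0 vs 221.251.18.0)


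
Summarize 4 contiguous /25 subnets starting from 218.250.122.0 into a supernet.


Original prefix: /25
Number of subnets: 4 = 2^2
New prefix = 25 - 2 = 23
Supernet: 218.250.122.0/23
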